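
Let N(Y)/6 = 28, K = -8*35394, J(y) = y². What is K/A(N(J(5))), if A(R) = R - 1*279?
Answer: 94384/37 ≈ 2550.9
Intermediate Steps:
K = -283152
N(Y) = 168 (N(Y) = 6*28 = 168)
A(R) = -279 + R (A(R) = R - 279 = -279 + R)
K/A(N(J(5))) = -283152/(-279 + 168) = -283152/(-111) = -283152*(-1/111) = 94384/37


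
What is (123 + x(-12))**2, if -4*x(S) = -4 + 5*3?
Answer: 231361/16 ≈ 14460.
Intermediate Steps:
x(S) = -11/4 (x(S) = -(-4 + 5*3)/4 = -(-4 + 15)/4 = -1/4*11 = -11/4)
(123 + x(-12))**2 = (123 - 11/4)**2 = (481/4)**2 = 231361/16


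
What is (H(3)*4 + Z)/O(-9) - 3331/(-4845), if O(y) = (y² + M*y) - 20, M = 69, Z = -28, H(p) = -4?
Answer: 103927/135660 ≈ 0.76608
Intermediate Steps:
O(y) = -20 + y² + 69*y (O(y) = (y² + 69*y) - 20 = -20 + y² + 69*y)
(H(3)*4 + Z)/O(-9) - 3331/(-4845) = (-4*4 - 28)/(-20 + (-9)² + 69*(-9)) - 3331/(-4845) = (-16 - 28)/(-20 + 81 - 621) - 3331*(-1/4845) = -44/(-560) + 3331/4845 = -44*(-1/560) + 3331/4845 = 11/140 + 3331/4845 = 103927/135660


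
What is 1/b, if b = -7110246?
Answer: -1/7110246 ≈ -1.4064e-7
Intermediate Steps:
1/b = 1/(-7110246) = -1/7110246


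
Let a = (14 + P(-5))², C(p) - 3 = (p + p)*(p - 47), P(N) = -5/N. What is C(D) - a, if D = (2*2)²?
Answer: -1214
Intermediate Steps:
D = 16 (D = 4² = 16)
C(p) = 3 + 2*p*(-47 + p) (C(p) = 3 + (p + p)*(p - 47) = 3 + (2*p)*(-47 + p) = 3 + 2*p*(-47 + p))
a = 225 (a = (14 - 5/(-5))² = (14 - 5*(-⅕))² = (14 + 1)² = 15² = 225)
C(D) - a = (3 - 94*16 + 2*16²) - 1*225 = (3 - 1504 + 2*256) - 225 = (3 - 1504 + 512) - 225 = -989 - 225 = -1214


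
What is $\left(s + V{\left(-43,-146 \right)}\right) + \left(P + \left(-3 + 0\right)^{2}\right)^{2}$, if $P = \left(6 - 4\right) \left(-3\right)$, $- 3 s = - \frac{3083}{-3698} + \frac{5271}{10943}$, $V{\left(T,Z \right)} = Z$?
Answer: $- \frac{16685254381}{121401642} \approx -137.44$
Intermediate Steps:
$s = - \frac{53229427}{121401642}$ ($s = - \frac{- \frac{3083}{-3698} + \frac{5271}{10943}}{3} = - \frac{\left(-3083\right) \left(- \frac{1}{3698}\right) + 5271 \cdot \frac{1}{10943}}{3} = - \frac{\frac{3083}{3698} + \frac{5271}{10943}}{3} = \left(- \frac{1}{3}\right) \frac{53229427}{40467214} = - \frac{53229427}{121401642} \approx -0.43846$)
$P = -6$ ($P = 2 \left(-3\right) = -6$)
$\left(s + V{\left(-43,-146 \right)}\right) + \left(P + \left(-3 + 0\right)^{2}\right)^{2} = \left(- \frac{53229427}{121401642} - 146\right) + \left(-6 + \left(-3 + 0\right)^{2}\right)^{2} = - \frac{17777869159}{121401642} + \left(-6 + \left(-3\right)^{2}\right)^{2} = - \frac{17777869159}{121401642} + \left(-6 + 9\right)^{2} = - \frac{17777869159}{121401642} + 3^{2} = - \frac{17777869159}{121401642} + 9 = - \frac{16685254381}{121401642}$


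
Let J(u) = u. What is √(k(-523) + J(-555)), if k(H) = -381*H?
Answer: 2*√49677 ≈ 445.77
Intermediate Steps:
√(k(-523) + J(-555)) = √(-381*(-523) - 555) = √(199263 - 555) = √198708 = 2*√49677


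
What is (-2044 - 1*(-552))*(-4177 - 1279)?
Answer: 8140352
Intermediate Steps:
(-2044 - 1*(-552))*(-4177 - 1279) = (-2044 + 552)*(-5456) = -1492*(-5456) = 8140352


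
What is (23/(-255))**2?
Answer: 529/65025 ≈ 0.0081353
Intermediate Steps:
(23/(-255))**2 = (23*(-1/255))**2 = (-23/255)**2 = 529/65025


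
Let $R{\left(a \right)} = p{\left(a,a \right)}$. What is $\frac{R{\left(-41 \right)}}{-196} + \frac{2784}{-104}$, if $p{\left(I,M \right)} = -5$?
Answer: $- \frac{68143}{2548} \approx -26.744$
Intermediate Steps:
$R{\left(a \right)} = -5$
$\frac{R{\left(-41 \right)}}{-196} + \frac{2784}{-104} = - \frac{5}{-196} + \frac{2784}{-104} = \left(-5\right) \left(- \frac{1}{196}\right) + 2784 \left(- \frac{1}{104}\right) = \frac{5}{196} - \frac{348}{13} = - \frac{68143}{2548}$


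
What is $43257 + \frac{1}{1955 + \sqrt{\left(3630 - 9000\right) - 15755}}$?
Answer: $\frac{33248628301}{768630} - \frac{13 i \sqrt{5}}{768630} \approx 43257.0 - 3.7819 \cdot 10^{-5} i$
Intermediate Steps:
$43257 + \frac{1}{1955 + \sqrt{\left(3630 - 9000\right) - 15755}} = 43257 + \frac{1}{1955 + \sqrt{-5370 - 15755}} = 43257 + \frac{1}{1955 + \sqrt{-21125}} = 43257 + \frac{1}{1955 + 65 i \sqrt{5}}$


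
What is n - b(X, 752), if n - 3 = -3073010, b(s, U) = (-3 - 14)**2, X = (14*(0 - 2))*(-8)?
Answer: -3073296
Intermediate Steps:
X = 224 (X = (14*(-2))*(-8) = -28*(-8) = 224)
b(s, U) = 289 (b(s, U) = (-17)**2 = 289)
n = -3073007 (n = 3 - 3073010 = -3073007)
n - b(X, 752) = -3073007 - 1*289 = -3073007 - 289 = -3073296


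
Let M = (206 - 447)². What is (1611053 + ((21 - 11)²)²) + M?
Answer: 1679134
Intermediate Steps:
M = 58081 (M = (-241)² = 58081)
(1611053 + ((21 - 11)²)²) + M = (1611053 + ((21 - 11)²)²) + 58081 = (1611053 + (10²)²) + 58081 = (1611053 + 100²) + 58081 = (1611053 + 10000) + 58081 = 1621053 + 58081 = 1679134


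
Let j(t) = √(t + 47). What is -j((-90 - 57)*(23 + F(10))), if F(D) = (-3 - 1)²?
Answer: -I*√5686 ≈ -75.406*I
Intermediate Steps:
F(D) = 16 (F(D) = (-4)² = 16)
j(t) = √(47 + t)
-j((-90 - 57)*(23 + F(10))) = -√(47 + (-90 - 57)*(23 + 16)) = -√(47 - 147*39) = -√(47 - 5733) = -√(-5686) = -I*√5686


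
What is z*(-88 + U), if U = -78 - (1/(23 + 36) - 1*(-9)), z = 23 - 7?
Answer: -165216/59 ≈ -2800.3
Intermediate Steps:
z = 16
U = -5134/59 (U = -78 - (1/59 + 9) = -78 - 1*532/59 = -78 - 532/59 = -5134/59 ≈ -87.017)
z*(-88 + U) = 16*(-88 - 5134/59) = 16*(-10326/59) = -165216/59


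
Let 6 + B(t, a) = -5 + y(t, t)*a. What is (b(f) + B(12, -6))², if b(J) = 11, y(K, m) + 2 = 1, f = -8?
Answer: 36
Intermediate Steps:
y(K, m) = -1 (y(K, m) = -2 + 1 = -1)
B(t, a) = -11 - a (B(t, a) = -6 + (-5 - a) = -11 - a)
(b(f) + B(12, -6))² = (11 + (-11 - 1*(-6)))² = (11 + (-11 + 6))² = (11 - 5)² = 6² = 36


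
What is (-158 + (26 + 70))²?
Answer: 3844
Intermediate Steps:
(-158 + (26 + 70))² = (-158 + 96)² = (-62)² = 3844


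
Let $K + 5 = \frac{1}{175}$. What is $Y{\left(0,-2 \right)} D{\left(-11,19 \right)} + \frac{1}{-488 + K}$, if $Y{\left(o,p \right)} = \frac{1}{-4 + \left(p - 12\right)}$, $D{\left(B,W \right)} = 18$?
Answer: $- \frac{86449}{86274} \approx -1.002$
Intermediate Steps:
$K = - \frac{874}{175}$ ($K = -5 + \frac{1}{175} = - \frac{874}{175} \approx -4.9943$)
$Y{\left(o,p \right)} = \frac{1}{-16 + p}$ ($Y{\left(o,p \right)} = \frac{1}{-4 + \left(p - 12\right)} = \frac{1}{-4 + \left(-12 + p\right)} = \frac{1}{-16 + p}$)
$Y{\left(0,-2 \right)} D{\left(-11,19 \right)} + \frac{1}{-488 + K} = \frac{1}{-16 - 2} \cdot 18 + \frac{1}{-488 - \frac{874}{175}} = \frac{1}{-18} \cdot 18 + \frac{1}{- \frac{86274}{175}} = \left(- \frac{1}{18}\right) 18 - \frac{175}{86274} = -1 - \frac{175}{86274} = - \frac{86449}{86274}$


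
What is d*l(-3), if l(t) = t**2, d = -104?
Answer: -936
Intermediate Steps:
d*l(-3) = -104*(-3)**2 = -104*9 = -936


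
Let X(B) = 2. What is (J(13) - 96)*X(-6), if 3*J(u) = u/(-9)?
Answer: -5210/27 ≈ -192.96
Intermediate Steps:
J(u) = -u/27 (J(u) = (u/(-9))/3 = (u*(-⅑))/3 = (-u/9)/3 = -u/27)
(J(13) - 96)*X(-6) = (-1/27*13 - 96)*2 = (-13/27 - 96)*2 = -2605/27*2 = -5210/27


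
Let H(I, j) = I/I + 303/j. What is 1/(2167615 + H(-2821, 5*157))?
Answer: 785/1701578863 ≈ 4.6134e-7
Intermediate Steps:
H(I, j) = 1 + 303/j
1/(2167615 + H(-2821, 5*157)) = 1/(2167615 + (303 + 5*157)/((5*157))) = 1/(2167615 + (303 + 785)/785) = 1/(2167615 + (1/785)*1088) = 1/(2167615 + 1088/785) = 1/(1701578863/785) = 785/1701578863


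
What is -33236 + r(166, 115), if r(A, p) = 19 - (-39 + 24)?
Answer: -33202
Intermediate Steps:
r(A, p) = 34 (r(A, p) = 19 - 1*(-15) = 19 + 15 = 34)
-33236 + r(166, 115) = -33236 + 34 = -33202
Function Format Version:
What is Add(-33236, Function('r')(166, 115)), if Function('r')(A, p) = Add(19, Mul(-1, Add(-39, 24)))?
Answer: -33202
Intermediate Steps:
Function('r')(A, p) = 34 (Function('r')(A, p) = Add(19, Mul(-1, -15)) = Add(19, 15) = 34)
Add(-33236, Function('r')(166, 115)) = Add(-33236, 34) = -33202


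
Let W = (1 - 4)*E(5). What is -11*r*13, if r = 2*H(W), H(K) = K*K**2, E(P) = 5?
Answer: 965250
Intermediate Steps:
W = -15 (W = (1 - 4)*5 = -3*5 = -15)
H(K) = K**3
r = -6750 (r = 2*(-15)**3 = 2*(-3375) = -6750)
-11*r*13 = -11*(-6750)*13 = 74250*13 = 965250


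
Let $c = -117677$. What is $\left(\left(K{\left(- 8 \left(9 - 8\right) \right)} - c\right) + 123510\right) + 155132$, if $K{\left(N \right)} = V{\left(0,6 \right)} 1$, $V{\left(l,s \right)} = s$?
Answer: $396325$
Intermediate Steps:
$K{\left(N \right)} = 6$ ($K{\left(N \right)} = 6 \cdot 1 = 6$)
$\left(\left(K{\left(- 8 \left(9 - 8\right) \right)} - c\right) + 123510\right) + 155132 = \left(\left(6 - -117677\right) + 123510\right) + 155132 = \left(\left(6 + 117677\right) + 123510\right) + 155132 = \left(117683 + 123510\right) + 155132 = 241193 + 155132 = 396325$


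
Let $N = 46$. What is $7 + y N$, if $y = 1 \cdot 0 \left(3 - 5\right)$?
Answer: $7$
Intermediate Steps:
$y = 0$ ($y = 0 \left(-2\right) = 0$)
$7 + y N = 7 + 0 \cdot 46 = 7 + 0 = 7$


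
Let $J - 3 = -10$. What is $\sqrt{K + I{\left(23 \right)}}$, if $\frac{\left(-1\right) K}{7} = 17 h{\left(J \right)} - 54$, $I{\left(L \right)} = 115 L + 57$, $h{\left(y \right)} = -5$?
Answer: $35 \sqrt{3} \approx 60.622$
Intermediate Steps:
$J = -7$ ($J = 3 - 10 = -7$)
$I{\left(L \right)} = 57 + 115 L$
$K = 973$ ($K = - 7 \left(17 \left(-5\right) - 54\right) = - 7 \left(-85 - 54\right) = \left(-7\right) \left(-139\right) = 973$)
$\sqrt{K + I{\left(23 \right)}} = \sqrt{973 + \left(57 + 115 \cdot 23\right)} = \sqrt{973 + \left(57 + 2645\right)} = \sqrt{973 + 2702} = \sqrt{3675} = 35 \sqrt{3}$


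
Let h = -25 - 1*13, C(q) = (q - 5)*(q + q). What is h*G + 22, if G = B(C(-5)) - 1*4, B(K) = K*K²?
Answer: -37999826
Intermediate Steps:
C(q) = 2*q*(-5 + q) (C(q) = (-5 + q)*(2*q) = 2*q*(-5 + q))
B(K) = K³
h = -38 (h = -25 - 13 = -38)
G = 999996 (G = (2*(-5)*(-5 - 5))³ - 1*4 = (2*(-5)*(-10))³ - 4 = 100³ - 4 = 1000000 - 4 = 999996)
h*G + 22 = -38*999996 + 22 = -37999848 + 22 = -37999826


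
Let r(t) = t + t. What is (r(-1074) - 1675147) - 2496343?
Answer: -4173638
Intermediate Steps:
r(t) = 2*t
(r(-1074) - 1675147) - 2496343 = (2*(-1074) - 1675147) - 2496343 = (-2148 - 1675147) - 2496343 = -1677295 - 2496343 = -4173638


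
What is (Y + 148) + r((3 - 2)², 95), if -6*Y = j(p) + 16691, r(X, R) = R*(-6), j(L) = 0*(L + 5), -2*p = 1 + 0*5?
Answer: -19223/6 ≈ -3203.8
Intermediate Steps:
p = -½ (p = -(1 + 0*5)/2 = -(1 + 0)/2 = -½*1 = -½ ≈ -0.50000)
j(L) = 0 (j(L) = 0*(5 + L) = 0)
r(X, R) = -6*R
Y = -16691/6 (Y = -(0 + 16691)/6 = -⅙*16691 = -16691/6 ≈ -2781.8)
(Y + 148) + r((3 - 2)², 95) = (-16691/6 + 148) - 6*95 = -15803/6 - 570 = -19223/6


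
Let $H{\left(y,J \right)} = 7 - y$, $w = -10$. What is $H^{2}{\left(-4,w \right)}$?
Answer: $121$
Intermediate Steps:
$H^{2}{\left(-4,w \right)} = \left(7 - -4\right)^{2} = \left(7 + 4\right)^{2} = 11^{2} = 121$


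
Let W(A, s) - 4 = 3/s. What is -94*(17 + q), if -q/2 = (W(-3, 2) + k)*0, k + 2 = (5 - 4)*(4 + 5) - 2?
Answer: -1598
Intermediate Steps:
W(A, s) = 4 + 3/s
k = 5 (k = -2 + ((5 - 4)*(4 + 5) - 2) = -2 + (1*9 - 2) = -2 + (9 - 2) = -2 + 7 = 5)
q = 0 (q = -2*((4 + 3/2) + 5)*0 = -2*(11/2 + 5)*0 = -21*0 = -2*0 = 0)
-94*(17 + q) = -94*(17 + 0) = -94*17 = -1598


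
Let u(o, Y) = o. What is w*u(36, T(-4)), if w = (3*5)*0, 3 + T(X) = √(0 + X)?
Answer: 0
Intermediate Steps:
T(X) = -3 + √X (T(X) = -3 + √(0 + X) = -3 + √X)
w = 0 (w = 15*0 = 0)
w*u(36, T(-4)) = 0*36 = 0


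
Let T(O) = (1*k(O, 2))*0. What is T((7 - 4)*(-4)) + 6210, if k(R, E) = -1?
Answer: 6210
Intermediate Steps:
T(O) = 0 (T(O) = (1*(-1))*0 = -1*0 = 0)
T((7 - 4)*(-4)) + 6210 = 0 + 6210 = 6210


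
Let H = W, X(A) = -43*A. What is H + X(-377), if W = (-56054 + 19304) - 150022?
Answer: -170561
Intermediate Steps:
W = -186772 (W = -36750 - 150022 = -186772)
H = -186772
H + X(-377) = -186772 - 43*(-377) = -186772 + 16211 = -170561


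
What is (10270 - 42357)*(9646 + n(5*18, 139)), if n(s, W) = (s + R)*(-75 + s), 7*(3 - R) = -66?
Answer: -2511674099/7 ≈ -3.5881e+8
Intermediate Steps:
R = 87/7 (R = 3 - 1/7*(-66) = 3 + 66/7 = 87/7 ≈ 12.429)
n(s, W) = (-75 + s)*(87/7 + s) (n(s, W) = (s + 87/7)*(-75 + s) = (87/7 + s)*(-75 + s) = (-75 + s)*(87/7 + s))
(10270 - 42357)*(9646 + n(5*18, 139)) = (10270 - 42357)*(9646 + (-6525/7 + (5*18)**2 - 2190*18/7)) = -32087*(9646 + (-6525/7 + 90**2 - 438/7*90)) = -32087*(9646 + (-6525/7 + 8100 - 39420/7)) = -32087*(9646 + 10755/7) = -32087*78277/7 = -2511674099/7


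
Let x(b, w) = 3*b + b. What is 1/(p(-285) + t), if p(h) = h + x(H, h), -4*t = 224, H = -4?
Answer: -1/357 ≈ -0.0028011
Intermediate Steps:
t = -56 (t = -¼*224 = -56)
x(b, w) = 4*b
p(h) = -16 + h (p(h) = h + 4*(-4) = h - 16 = -16 + h)
1/(p(-285) + t) = 1/((-16 - 285) - 56) = 1/(-301 - 56) = 1/(-357) = -1/357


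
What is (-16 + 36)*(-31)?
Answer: -620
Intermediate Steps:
(-16 + 36)*(-31) = 20*(-31) = -620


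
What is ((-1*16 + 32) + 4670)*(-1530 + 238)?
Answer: -6054312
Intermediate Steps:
((-1*16 + 32) + 4670)*(-1530 + 238) = ((-16 + 32) + 4670)*(-1292) = (16 + 4670)*(-1292) = 4686*(-1292) = -6054312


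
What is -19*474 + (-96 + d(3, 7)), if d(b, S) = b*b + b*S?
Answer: -9072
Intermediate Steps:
d(b, S) = b**2 + S*b
-19*474 + (-96 + d(3, 7)) = -19*474 + (-96 + 3*(7 + 3)) = -9006 + (-96 + 3*10) = -9006 + (-96 + 30) = -9006 - 66 = -9072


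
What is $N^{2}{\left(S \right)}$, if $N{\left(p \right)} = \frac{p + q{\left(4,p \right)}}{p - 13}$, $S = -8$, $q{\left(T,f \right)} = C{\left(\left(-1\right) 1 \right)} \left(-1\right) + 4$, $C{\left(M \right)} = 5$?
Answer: $\frac{9}{49} \approx 0.18367$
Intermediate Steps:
$q{\left(T,f \right)} = -1$ ($q{\left(T,f \right)} = 5 \left(-1\right) + 4 = -5 + 4 = -1$)
$N{\left(p \right)} = \frac{-1 + p}{-13 + p}$ ($N{\left(p \right)} = \frac{p - 1}{p - 13} = \frac{-1 + p}{-13 + p}$)
$N^{2}{\left(S \right)} = \left(\frac{-1 - 8}{-13 - 8}\right)^{2} = \left(\frac{1}{-21} \left(-9\right)\right)^{2} = \left(\left(- \frac{1}{21}\right) \left(-9\right)\right)^{2} = \left(\frac{3}{7}\right)^{2} = \frac{9}{49}$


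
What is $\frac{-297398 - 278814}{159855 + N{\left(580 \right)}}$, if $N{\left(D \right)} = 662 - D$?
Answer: $- \frac{576212}{159937} \approx -3.6027$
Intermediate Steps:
$\frac{-297398 - 278814}{159855 + N{\left(580 \right)}} = \frac{-297398 - 278814}{159855 + \left(662 - 580\right)} = - \frac{576212}{159855 + \left(662 - 580\right)} = - \frac{576212}{159855 + 82} = - \frac{576212}{159937}$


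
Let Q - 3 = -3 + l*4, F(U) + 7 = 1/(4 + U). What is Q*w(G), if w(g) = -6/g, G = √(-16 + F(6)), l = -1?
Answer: -24*I*√2290/229 ≈ -5.0153*I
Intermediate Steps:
F(U) = -7 + 1/(4 + U)
Q = -4 (Q = 3 + (-3 - 1*4) = 3 + (-3 - 4) = 3 - 7 = -4)
G = I*√2290/10 (G = √(-16 + (-27 - 7*6)/(4 + 6)) = √(-16 + (-27 - 42)/10) = √(-16 + (⅒)*(-69)) = √(-16 - 69/10) = √(-229/10) = I*√2290/10 ≈ 4.7854*I)
Q*w(G) = -(-24)/(I*√2290/10) = -(-24)*(-I*√2290/229) = -24*I*√2290/229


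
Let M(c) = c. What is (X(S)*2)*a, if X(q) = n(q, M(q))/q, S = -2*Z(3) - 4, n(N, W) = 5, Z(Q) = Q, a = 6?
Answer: -6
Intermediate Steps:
S = -10 (S = -2*3 - 4 = -6 - 4 = -10)
X(q) = 5/q
(X(S)*2)*a = ((5/(-10))*2)*6 = ((5*(-⅒))*2)*6 = -½*2*6 = -1*6 = -6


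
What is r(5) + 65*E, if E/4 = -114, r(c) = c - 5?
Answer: -29640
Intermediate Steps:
r(c) = -5 + c
E = -456 (E = 4*(-114) = -456)
r(5) + 65*E = (-5 + 5) + 65*(-456) = 0 - 29640 = -29640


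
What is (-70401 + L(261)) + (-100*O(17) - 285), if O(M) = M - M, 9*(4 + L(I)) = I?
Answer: -70661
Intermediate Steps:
L(I) = -4 + I/9
O(M) = 0
(-70401 + L(261)) + (-100*O(17) - 285) = (-70401 + (-4 + (⅑)*261)) + (-100*0 - 285) = (-70401 + (-4 + 29)) + (0 - 285) = (-70401 + 25) - 285 = -70376 - 285 = -70661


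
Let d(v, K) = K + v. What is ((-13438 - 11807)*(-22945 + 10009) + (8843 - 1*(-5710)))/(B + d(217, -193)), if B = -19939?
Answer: -46654839/2845 ≈ -16399.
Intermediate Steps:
((-13438 - 11807)*(-22945 + 10009) + (8843 - 1*(-5710)))/(B + d(217, -193)) = ((-13438 - 11807)*(-22945 + 10009) + (8843 - 1*(-5710)))/(-19939 + (-193 + 217)) = (-25245*(-12936) + (8843 + 5710))/(-19939 + 24) = (326569320 + 14553)/(-19915) = 326583873*(-1/19915) = -46654839/2845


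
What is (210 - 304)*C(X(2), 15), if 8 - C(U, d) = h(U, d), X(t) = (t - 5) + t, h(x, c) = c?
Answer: 658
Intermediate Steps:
X(t) = -5 + 2*t (X(t) = (-5 + t) + t = -5 + 2*t)
C(U, d) = 8 - d
(210 - 304)*C(X(2), 15) = (210 - 304)*(8 - 1*15) = -94*(8 - 15) = -94*(-7) = 658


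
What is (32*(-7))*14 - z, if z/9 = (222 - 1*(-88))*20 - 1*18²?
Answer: -56020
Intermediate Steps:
z = 52884 (z = 9*((222 - 1*(-88))*20 - 1*18²) = 9*((222 + 88)*20 - 1*324) = 9*(310*20 - 324) = 9*(6200 - 324) = 9*5876 = 52884)
(32*(-7))*14 - z = (32*(-7))*14 - 1*52884 = -224*14 - 52884 = -3136 - 52884 = -56020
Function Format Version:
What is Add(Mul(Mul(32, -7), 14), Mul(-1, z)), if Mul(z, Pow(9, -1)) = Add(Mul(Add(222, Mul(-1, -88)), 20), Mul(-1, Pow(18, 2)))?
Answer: -56020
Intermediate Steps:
z = 52884 (z = Mul(9, Add(Mul(Add(222, Mul(-1, -88)), 20), Mul(-1, Pow(18, 2)))) = Mul(9, Add(Mul(Add(222, 88), 20), Mul(-1, 324))) = Mul(9, Add(Mul(310, 20), -324)) = Mul(9, Add(6200, -324)) = Mul(9, 5876) = 52884)
Add(Mul(Mul(32, -7), 14), Mul(-1, z)) = Add(Mul(Mul(32, -7), 14), Mul(-1, 52884)) = Add(Mul(-224, 14), -52884) = Add(-3136, -52884) = -56020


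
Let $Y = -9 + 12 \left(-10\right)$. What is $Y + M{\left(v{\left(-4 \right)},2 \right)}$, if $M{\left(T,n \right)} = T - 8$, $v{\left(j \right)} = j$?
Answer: $-141$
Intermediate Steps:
$M{\left(T,n \right)} = -8 + T$
$Y = -129$ ($Y = -9 - 120 = -129$)
$Y + M{\left(v{\left(-4 \right)},2 \right)} = -129 - 12 = -141$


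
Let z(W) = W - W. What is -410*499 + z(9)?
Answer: -204590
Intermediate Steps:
z(W) = 0
-410*499 + z(9) = -410*499 + 0 = -204590 + 0 = -204590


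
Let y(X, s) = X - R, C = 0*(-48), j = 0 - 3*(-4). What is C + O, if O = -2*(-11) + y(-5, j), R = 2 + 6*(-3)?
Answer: 33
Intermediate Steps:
R = -16 (R = 2 - 18 = -16)
j = 12 (j = 0 + 12 = 12)
C = 0
y(X, s) = 16 + X (y(X, s) = X - 1*(-16) = X + 16 = 16 + X)
O = 33 (O = -2*(-11) + (16 - 5) = 22 + 11 = 33)
C + O = 0 + 33 = 33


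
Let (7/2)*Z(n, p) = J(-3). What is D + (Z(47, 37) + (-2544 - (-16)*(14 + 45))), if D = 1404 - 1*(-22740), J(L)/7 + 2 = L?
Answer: 22534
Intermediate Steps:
J(L) = -14 + 7*L
Z(n, p) = -10 (Z(n, p) = 2*(-14 + 7*(-3))/7 = 2*(-14 - 21)/7 = (2/7)*(-35) = -10)
D = 24144 (D = 1404 + 22740 = 24144)
D + (Z(47, 37) + (-2544 - (-16)*(14 + 45))) = 24144 + (-10 + (-2544 - (-16)*(14 + 45))) = 24144 + (-10 + (-2544 - (-16)*59)) = 24144 + (-10 + (-2544 - 1*(-944))) = 24144 + (-10 + (-2544 + 944)) = 24144 + (-10 - 1600) = 24144 - 1610 = 22534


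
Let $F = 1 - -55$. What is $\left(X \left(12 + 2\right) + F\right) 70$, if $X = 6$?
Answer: $9800$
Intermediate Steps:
$F = 56$ ($F = 1 + 55 = 56$)
$\left(X \left(12 + 2\right) + F\right) 70 = \left(6 \left(12 + 2\right) + 56\right) 70 = \left(6 \cdot 14 + 56\right) 70 = \left(84 + 56\right) 70 = 140 \cdot 70 = 9800$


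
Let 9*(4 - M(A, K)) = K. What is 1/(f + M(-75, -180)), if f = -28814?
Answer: -1/28790 ≈ -3.4734e-5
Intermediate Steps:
M(A, K) = 4 - K/9
1/(f + M(-75, -180)) = 1/(-28814 + (4 - ⅑*(-180))) = 1/(-28814 + (4 + 20)) = 1/(-28814 + 24) = 1/(-28790) = -1/28790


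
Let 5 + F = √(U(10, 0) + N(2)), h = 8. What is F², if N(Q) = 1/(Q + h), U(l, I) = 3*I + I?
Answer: 251/10 - √10 ≈ 21.938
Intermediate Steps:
U(l, I) = 4*I
N(Q) = 1/(8 + Q) (N(Q) = 1/(Q + 8) = 1/(8 + Q))
F = -5 + √10/10 (F = -5 + √(4*0 + 1/(8 + 2)) = -5 + √(0 + 1/10) = -5 + √(0 + ⅒) = -5 + √(⅒) = -5 + √10/10 ≈ -4.6838)
F² = (-5 + √10/10)²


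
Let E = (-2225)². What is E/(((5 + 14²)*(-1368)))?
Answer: -4950625/274968 ≈ -18.004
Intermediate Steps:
E = 4950625
E/(((5 + 14²)*(-1368))) = 4950625/(((5 + 14²)*(-1368))) = 4950625/(((5 + 196)*(-1368))) = 4950625/((201*(-1368))) = 4950625/(-274968) = 4950625*(-1/274968) = -4950625/274968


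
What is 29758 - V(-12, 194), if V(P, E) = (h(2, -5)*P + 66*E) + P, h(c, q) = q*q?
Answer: 17266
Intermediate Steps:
h(c, q) = q**2
V(P, E) = 26*P + 66*E (V(P, E) = ((-5)**2*P + 66*E) + P = (25*P + 66*E) + P = 26*P + 66*E)
29758 - V(-12, 194) = 29758 - (26*(-12) + 66*194) = 29758 - (-312 + 12804) = 29758 - 1*12492 = 29758 - 12492 = 17266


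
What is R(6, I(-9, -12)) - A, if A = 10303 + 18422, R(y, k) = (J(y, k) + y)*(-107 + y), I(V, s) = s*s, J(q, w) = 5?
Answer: -29836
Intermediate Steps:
I(V, s) = s**2
R(y, k) = (-107 + y)*(5 + y) (R(y, k) = (5 + y)*(-107 + y) = (-107 + y)*(5 + y))
A = 28725
R(6, I(-9, -12)) - A = (-535 + 6**2 - 102*6) - 1*28725 = (-535 + 36 - 612) - 28725 = -1111 - 28725 = -29836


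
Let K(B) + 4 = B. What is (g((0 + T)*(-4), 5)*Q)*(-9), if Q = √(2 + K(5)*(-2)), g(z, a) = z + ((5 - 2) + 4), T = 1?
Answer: 0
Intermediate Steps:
K(B) = -4 + B
g(z, a) = 7 + z (g(z, a) = z + (3 + 4) = z + 7 = 7 + z)
Q = 0 (Q = √(2 + (-4 + 5)*(-2)) = √(2 + 1*(-2)) = √(2 - 2) = √0 = 0)
(g((0 + T)*(-4), 5)*Q)*(-9) = ((7 + (0 + 1)*(-4))*0)*(-9) = ((7 + 1*(-4))*0)*(-9) = ((7 - 4)*0)*(-9) = (3*0)*(-9) = 0*(-9) = 0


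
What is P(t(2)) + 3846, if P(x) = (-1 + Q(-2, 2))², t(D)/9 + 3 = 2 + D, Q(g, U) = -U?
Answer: 3855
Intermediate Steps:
t(D) = -9 + 9*D (t(D) = -27 + 9*(2 + D) = -27 + (18 + 9*D) = -9 + 9*D)
P(x) = 9 (P(x) = (-1 - 1*2)² = (-1 - 2)² = (-3)² = 9)
P(t(2)) + 3846 = 9 + 3846 = 3855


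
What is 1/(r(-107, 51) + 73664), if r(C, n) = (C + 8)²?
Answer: 1/83465 ≈ 1.1981e-5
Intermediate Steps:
r(C, n) = (8 + C)²
1/(r(-107, 51) + 73664) = 1/((8 - 107)² + 73664) = 1/((-99)² + 73664) = 1/(9801 + 73664) = 1/83465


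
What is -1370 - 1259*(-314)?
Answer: 393956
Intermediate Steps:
-1370 - 1259*(-314) = -1370 + 395326 = 393956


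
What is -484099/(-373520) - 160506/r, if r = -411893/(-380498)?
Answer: -3258784746395479/21978610480 ≈ -1.4827e+5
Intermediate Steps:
r = 411893/380498 (r = -411893*(-1/380498) = 411893/380498 ≈ 1.0825)
-484099/(-373520) - 160506/r = -484099/(-373520) - 160506/411893/380498 = -484099*(-1/373520) - 160506*380498/411893 = 69157/53360 - 61072211988/411893 = -3258784746395479/21978610480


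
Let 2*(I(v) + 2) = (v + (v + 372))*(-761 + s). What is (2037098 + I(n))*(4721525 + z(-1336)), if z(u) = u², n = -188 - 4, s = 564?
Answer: 13261894783038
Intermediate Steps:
n = -192
I(v) = -36644 - 197*v (I(v) = -2 + ((v + (v + 372))*(-761 + 564))/2 = -2 + ((v + (372 + v))*(-197))/2 = -2 + ((372 + 2*v)*(-197))/2 = -2 + (-73284 - 394*v)/2 = -2 + (-36642 - 197*v) = -36644 - 197*v)
(2037098 + I(n))*(4721525 + z(-1336)) = (2037098 + (-36644 - 197*(-192)))*(4721525 + (-1336)²) = (2037098 + (-36644 + 37824))*(4721525 + 1784896) = (2037098 + 1180)*6506421 = 2038278*6506421 = 13261894783038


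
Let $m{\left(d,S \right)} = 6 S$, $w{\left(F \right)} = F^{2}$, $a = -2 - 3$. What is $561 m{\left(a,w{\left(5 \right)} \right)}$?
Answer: $84150$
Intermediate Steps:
$a = -5$ ($a = -2 - 3 = -5$)
$561 m{\left(a,w{\left(5 \right)} \right)} = 561 \cdot 6 \cdot 5^{2} = 561 \cdot 6 \cdot 25 = 561 \cdot 150 = 84150$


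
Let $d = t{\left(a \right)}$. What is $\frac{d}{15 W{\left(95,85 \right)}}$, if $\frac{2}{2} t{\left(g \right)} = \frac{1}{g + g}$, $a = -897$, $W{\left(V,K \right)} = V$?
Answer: $- \frac{1}{2556450} \approx -3.9117 \cdot 10^{-7}$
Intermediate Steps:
$t{\left(g \right)} = \frac{1}{2 g}$ ($t{\left(g \right)} = \frac{1}{g + g} = \frac{1}{2 g}$)
$d = - \frac{1}{1794}$ ($d = \frac{1}{2 \left(-897\right)} = \frac{1}{2} \left(- \frac{1}{897}\right) = - \frac{1}{1794} \approx -0.00055741$)
$\frac{d}{15 W{\left(95,85 \right)}} = - \frac{1}{1794 \cdot 15 \cdot 95} = - \frac{1}{1794 \cdot 1425} = \left(- \frac{1}{1794}\right) \frac{1}{1425} = - \frac{1}{2556450}$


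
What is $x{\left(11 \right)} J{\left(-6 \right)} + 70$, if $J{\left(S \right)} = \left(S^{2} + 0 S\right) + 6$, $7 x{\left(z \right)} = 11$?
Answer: $136$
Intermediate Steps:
$x{\left(z \right)} = \frac{11}{7}$ ($x{\left(z \right)} = \frac{1}{7} \cdot 11 = \frac{11}{7}$)
$J{\left(S \right)} = 6 + S^{2}$ ($J{\left(S \right)} = \left(S^{2} + 0\right) + 6 = S^{2} + 6 = 6 + S^{2}$)
$x{\left(11 \right)} J{\left(-6 \right)} + 70 = \frac{11 \left(6 + \left(-6\right)^{2}\right)}{7} + 70 = \frac{11 \left(6 + 36\right)}{7} + 70 = \frac{11}{7} \cdot 42 + 70 = 66 + 70 = 136$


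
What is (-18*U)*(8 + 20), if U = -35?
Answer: 17640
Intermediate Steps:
(-18*U)*(8 + 20) = (-18*(-35))*(8 + 20) = 630*28 = 17640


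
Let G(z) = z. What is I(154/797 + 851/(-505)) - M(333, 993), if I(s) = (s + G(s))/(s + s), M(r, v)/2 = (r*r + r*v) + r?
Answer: -883781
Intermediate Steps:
M(r, v) = 2*r + 2*r² + 2*r*v (M(r, v) = 2*((r*r + r*v) + r) = 2*((r² + r*v) + r) = 2*(r + r² + r*v) = 2*r + 2*r² + 2*r*v)
I(s) = 1 (I(s) = (s + s)/(s + s) = (2*s)/((2*s)) = (2*s)*(1/(2*s)) = 1)
I(154/797 + 851/(-505)) - M(333, 993) = 1 - 2*333*(1 + 333 + 993) = 1 - 2*333*1327 = 1 - 1*883782 = 1 - 883782 = -883781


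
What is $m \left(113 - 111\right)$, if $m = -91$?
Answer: $-182$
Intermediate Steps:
$m \left(113 - 111\right) = - 91 \left(113 - 111\right) = \left(-91\right) 2 = -182$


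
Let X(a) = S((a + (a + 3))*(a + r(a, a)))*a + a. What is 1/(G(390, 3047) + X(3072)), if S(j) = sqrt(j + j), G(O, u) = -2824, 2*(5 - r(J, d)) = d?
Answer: -31/22348495053304 + 144*sqrt(2105006)/2793561881663 ≈ 7.4786e-8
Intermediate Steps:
r(J, d) = 5 - d/2
S(j) = sqrt(2)*sqrt(j) (S(j) = sqrt(2*j) = sqrt(2)*sqrt(j))
X(a) = a + a*sqrt(2)*sqrt((3 + 2*a)*(5 + a/2)) (X(a) = (sqrt(2)*sqrt((a + (a + 3))*(a + (5 - a/2))))*a + a = (sqrt(2)*sqrt((a + (3 + a))*(5 + a/2)))*a + a = (sqrt(2)*sqrt((3 + 2*a)*(5 + a/2)))*a + a = a*sqrt(2)*sqrt((3 + 2*a)*(5 + a/2)) + a = a + a*sqrt(2)*sqrt((3 + 2*a)*(5 + a/2)))
1/(G(390, 3047) + X(3072)) = 1/(-2824 + 3072*(1 + sqrt(30 + 2*3072**2 + 23*3072))) = 1/(-2824 + 3072*(1 + sqrt(30 + 2*9437184 + 70656))) = 1/(-2824 + 3072*(1 + sqrt(30 + 18874368 + 70656))) = 1/(-2824 + 3072*(1 + sqrt(18945054))) = 1/(-2824 + 3072*(1 + 3*sqrt(2105006))) = 1/(-2824 + (3072 + 9216*sqrt(2105006))) = 1/(248 + 9216*sqrt(2105006))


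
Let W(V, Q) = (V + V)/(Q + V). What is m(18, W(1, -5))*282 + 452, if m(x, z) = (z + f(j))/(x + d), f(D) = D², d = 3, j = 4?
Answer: 4621/7 ≈ 660.14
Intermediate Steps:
W(V, Q) = 2*V/(Q + V) (W(V, Q) = (2*V)/(Q + V) = 2*V/(Q + V))
m(x, z) = (16 + z)/(3 + x) (m(x, z) = (z + 4²)/(x + 3) = (z + 16)/(3 + x) = (16 + z)/(3 + x))
m(18, W(1, -5))*282 + 452 = ((16 + 2*1/(-5 + 1))/(3 + 18))*282 + 452 = ((16 + 2*1/(-4))/21)*282 + 452 = ((16 + 2*1*(-¼))/21)*282 + 452 = ((16 - ½)/21)*282 + 452 = ((1/21)*(31/2))*282 + 452 = (31/42)*282 + 452 = 1457/7 + 452 = 4621/7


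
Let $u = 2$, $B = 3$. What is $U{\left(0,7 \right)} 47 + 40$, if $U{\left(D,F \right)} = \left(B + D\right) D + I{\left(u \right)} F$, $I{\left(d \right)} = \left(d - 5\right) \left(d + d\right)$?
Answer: $-3908$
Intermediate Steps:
$I{\left(d \right)} = 2 d \left(-5 + d\right)$ ($I{\left(d \right)} = \left(-5 + d\right) 2 d = 2 d \left(-5 + d\right)$)
$U{\left(D,F \right)} = - 12 F + D \left(3 + D\right)$ ($U{\left(D,F \right)} = \left(3 + D\right) D + 2 \cdot 2 \left(-5 + 2\right) F = D \left(3 + D\right) + 2 \cdot 2 \left(-3\right) F = D \left(3 + D\right) - 12 F = - 12 F + D \left(3 + D\right)$)
$U{\left(0,7 \right)} 47 + 40 = \left(0^{2} - 84 + 3 \cdot 0\right) 47 + 40 = \left(0 - 84 + 0\right) 47 + 40 = \left(-84\right) 47 + 40 = -3948 + 40 = -3908$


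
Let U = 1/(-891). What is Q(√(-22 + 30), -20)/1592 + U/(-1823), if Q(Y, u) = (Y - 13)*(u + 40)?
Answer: -105578647/646468614 + 5*√2/199 ≈ -0.12778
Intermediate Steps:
U = -1/891 ≈ -0.0011223
Q(Y, u) = (-13 + Y)*(40 + u)
Q(√(-22 + 30), -20)/1592 + U/(-1823) = (-520 - 13*(-20) + 40*√(-22 + 30) + √(-22 + 30)*(-20))/1592 - 1/891/(-1823) = (-520 + 260 + 40*√8 + √8*(-20))*(1/1592) - 1/891*(-1/1823) = (-520 + 260 + 40*(2*√2) + (2*√2)*(-20))*(1/1592) + 1/1624293 = (-520 + 260 + 80*√2 - 40*√2)*(1/1592) + 1/1624293 = (-260 + 40*√2)*(1/1592) + 1/1624293 = (-65/398 + 5*√2/199) + 1/1624293 = -105578647/646468614 + 5*√2/199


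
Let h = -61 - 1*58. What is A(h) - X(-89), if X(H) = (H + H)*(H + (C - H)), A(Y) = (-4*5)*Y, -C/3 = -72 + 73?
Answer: 1846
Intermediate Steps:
C = -3 (C = -3*(-72 + 73) = -3*1 = -3)
h = -119 (h = -61 - 58 = -119)
A(Y) = -20*Y
X(H) = -6*H (X(H) = (H + H)*(H + (-3 - H)) = (2*H)*(-3) = -6*H)
A(h) - X(-89) = -20*(-119) - (-6)*(-89) = 2380 - 1*534 = 2380 - 534 = 1846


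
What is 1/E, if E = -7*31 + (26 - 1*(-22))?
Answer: -1/169 ≈ -0.0059172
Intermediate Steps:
E = -169 (E = -217 + (26 + 22) = -217 + 48 = -169)
1/E = 1/(-169) = -1/169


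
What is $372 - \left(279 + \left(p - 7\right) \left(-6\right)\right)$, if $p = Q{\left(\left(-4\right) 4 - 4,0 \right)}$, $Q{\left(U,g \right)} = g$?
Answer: $51$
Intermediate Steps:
$p = 0$
$372 - \left(279 + \left(p - 7\right) \left(-6\right)\right) = 372 - \left(279 + \left(0 - 7\right) \left(-6\right)\right) = 372 - \left(279 - -42\right) = 372 - 321 = 51$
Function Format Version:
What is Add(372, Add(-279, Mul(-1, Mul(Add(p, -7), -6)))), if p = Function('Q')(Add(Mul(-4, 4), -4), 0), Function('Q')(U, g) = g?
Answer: 51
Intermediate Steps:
p = 0
Add(372, Add(-279, Mul(-1, Mul(Add(p, -7), -6)))) = Add(372, Add(-279, Mul(-1, Mul(Add(0, -7), -6)))) = Add(372, Add(-279, Mul(-1, Mul(-7, -6)))) = Add(372, Add(-279, Mul(-1, 42))) = Add(372, Add(-279, -42)) = Add(372, -321) = 51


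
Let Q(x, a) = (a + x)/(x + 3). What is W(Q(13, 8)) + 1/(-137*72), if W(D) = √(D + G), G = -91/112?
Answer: -1/9864 + √2/2 ≈ 0.70701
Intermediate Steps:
G = -13/16 (G = -91*1/112 = -13/16 ≈ -0.81250)
Q(x, a) = (a + x)/(3 + x)
W(D) = √(-13/16 + D) (W(D) = √(D - 13/16) = √(-13/16 + D))
W(Q(13, 8)) + 1/(-137*72) = √(-13 + 16*((8 + 13)/(3 + 13)))/4 + 1/(-137*72) = √(-13 + 16*(21/16))/4 + 1/(-9864) = √(-13 + 16*((1/16)*21))/4 - 1/9864 = √(-13 + 16*(21/16))/4 - 1/9864 = √(-13 + 21)/4 - 1/9864 = √8/4 - 1/9864 = (2*√2)/4 - 1/9864 = √2/2 - 1/9864 = -1/9864 + √2/2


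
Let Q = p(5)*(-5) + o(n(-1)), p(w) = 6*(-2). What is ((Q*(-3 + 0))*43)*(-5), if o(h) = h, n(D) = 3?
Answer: 40635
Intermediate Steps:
p(w) = -12
Q = 63 (Q = -12*(-5) + 3 = 60 + 3 = 63)
((Q*(-3 + 0))*43)*(-5) = ((63*(-3 + 0))*43)*(-5) = ((63*(-3))*43)*(-5) = -189*43*(-5) = -8127*(-5) = 40635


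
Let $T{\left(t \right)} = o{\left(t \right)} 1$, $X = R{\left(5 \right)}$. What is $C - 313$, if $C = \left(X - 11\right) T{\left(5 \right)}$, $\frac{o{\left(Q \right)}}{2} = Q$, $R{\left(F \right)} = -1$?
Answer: $-433$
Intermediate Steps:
$X = -1$
$o{\left(Q \right)} = 2 Q$
$T{\left(t \right)} = 2 t$ ($T{\left(t \right)} = 2 t 1 = 2 t$)
$C = -120$ ($C = \left(-1 - 11\right) 2 \cdot 5 = \left(-12\right) 10 = -120$)
$C - 313 = -120 - 313 = -433$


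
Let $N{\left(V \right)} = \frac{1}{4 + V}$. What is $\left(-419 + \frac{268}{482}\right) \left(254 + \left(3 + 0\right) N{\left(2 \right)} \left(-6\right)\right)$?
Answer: $- \frac{25312095}{241} \approx -1.0503 \cdot 10^{5}$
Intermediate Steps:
$\left(-419 + \frac{268}{482}\right) \left(254 + \left(3 + 0\right) N{\left(2 \right)} \left(-6\right)\right) = \left(-419 + \frac{268}{482}\right) \left(254 + \frac{3 + 0}{4 + 2} \left(-6\right)\right) = \left(-419 + 268 \cdot \frac{1}{482}\right) \left(254 + \frac{3}{6} \left(-6\right)\right) = \left(-419 + \frac{134}{241}\right) \left(254 + 3 \cdot \frac{1}{6} \left(-6\right)\right) = - \frac{100845 \left(254 + \frac{1}{2} \left(-6\right)\right)}{241} = - \frac{100845 \left(254 - 3\right)}{241} = \left(- \frac{100845}{241}\right) 251 = - \frac{25312095}{241}$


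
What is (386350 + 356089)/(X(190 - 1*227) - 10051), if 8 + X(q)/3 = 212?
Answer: -742439/9439 ≈ -78.656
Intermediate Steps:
X(q) = 612 (X(q) = -24 + 3*212 = -24 + 636 = 612)
(386350 + 356089)/(X(190 - 1*227) - 10051) = (386350 + 356089)/(612 - 10051) = 742439/(-9439) = 742439*(-1/9439) = -742439/9439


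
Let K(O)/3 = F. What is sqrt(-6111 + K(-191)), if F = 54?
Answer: 3*I*sqrt(661) ≈ 77.13*I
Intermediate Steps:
K(O) = 162 (K(O) = 3*54 = 162)
sqrt(-6111 + K(-191)) = sqrt(-6111 + 162) = sqrt(-5949) = 3*I*sqrt(661)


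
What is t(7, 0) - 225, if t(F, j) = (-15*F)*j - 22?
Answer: -247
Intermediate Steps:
t(F, j) = -22 - 15*F*j (t(F, j) = -15*F*j - 22 = -22 - 15*F*j)
t(7, 0) - 225 = (-22 - 15*7*0) - 225 = (-22 + 0) - 225 = -22 - 225 = -247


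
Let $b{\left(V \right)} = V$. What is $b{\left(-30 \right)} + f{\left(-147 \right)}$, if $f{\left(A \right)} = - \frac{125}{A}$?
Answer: $- \frac{4285}{147} \approx -29.15$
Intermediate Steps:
$b{\left(-30 \right)} + f{\left(-147 \right)} = -30 - \frac{125}{-147} = -30 - - \frac{125}{147} = -30 + \frac{125}{147} = - \frac{4285}{147}$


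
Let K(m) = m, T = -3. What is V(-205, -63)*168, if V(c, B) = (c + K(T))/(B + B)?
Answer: 832/3 ≈ 277.33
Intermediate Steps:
V(c, B) = (-3 + c)/(2*B) (V(c, B) = (c - 3)/(B + B) = (-3 + c)/((2*B)) = (-3 + c)*(1/(2*B)) = (-3 + c)/(2*B))
V(-205, -63)*168 = ((1/2)*(-3 - 205)/(-63))*168 = ((1/2)*(-1/63)*(-208))*168 = (104/63)*168 = 832/3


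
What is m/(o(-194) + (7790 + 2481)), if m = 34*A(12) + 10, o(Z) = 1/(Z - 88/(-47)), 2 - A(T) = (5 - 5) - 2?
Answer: 1318380/92747083 ≈ 0.014215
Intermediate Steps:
A(T) = 4 (A(T) = 2 - ((5 - 5) - 2) = 2 - (0 - 2) = 2 - 1*(-2) = 2 + 2 = 4)
o(Z) = 1/(88/47 + Z) (o(Z) = 1/(Z - 88*(-1/47)) = 1/(Z + 88/47) = 1/(88/47 + Z))
m = 146 (m = 34*4 + 10 = 136 + 10 = 146)
m/(o(-194) + (7790 + 2481)) = 146/(47/(88 + 47*(-194)) + (7790 + 2481)) = 146/(47/(88 - 9118) + 10271) = 146/(47/(-9030) + 10271) = 146/(47*(-1/9030) + 10271) = 146/(-47/9030 + 10271) = 146/(92747083/9030) = 146*(9030/92747083) = 1318380/92747083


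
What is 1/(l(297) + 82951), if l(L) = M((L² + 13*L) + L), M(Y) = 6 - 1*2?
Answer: 1/82955 ≈ 1.2055e-5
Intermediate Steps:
M(Y) = 4 (M(Y) = 6 - 2 = 4)
l(L) = 4
1/(l(297) + 82951) = 1/(4 + 82951) = 1/82955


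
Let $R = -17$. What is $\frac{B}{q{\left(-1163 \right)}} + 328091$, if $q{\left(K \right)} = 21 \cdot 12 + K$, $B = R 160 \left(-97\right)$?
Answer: $\frac{298627061}{911} \approx 3.278 \cdot 10^{5}$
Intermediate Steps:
$B = 263840$ ($B = \left(-17\right) 160 \left(-97\right) = \left(-2720\right) \left(-97\right) = 263840$)
$q{\left(K \right)} = 252 + K$
$\frac{B}{q{\left(-1163 \right)}} + 328091 = \frac{263840}{252 - 1163} + 328091 = \frac{263840}{-911} + 328091 = 263840 \left(- \frac{1}{911}\right) + 328091 = - \frac{263840}{911} + 328091 = \frac{298627061}{911}$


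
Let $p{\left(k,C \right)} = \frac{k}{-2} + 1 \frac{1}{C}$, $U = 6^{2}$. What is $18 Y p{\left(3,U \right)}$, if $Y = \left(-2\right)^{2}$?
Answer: $-106$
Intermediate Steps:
$U = 36$
$Y = 4$
$p{\left(k,C \right)} = \frac{1}{C} - \frac{k}{2}$ ($p{\left(k,C \right)} = k \left(- \frac{1}{2}\right) + \frac{1}{C} = - \frac{k}{2} + \frac{1}{C} = \frac{1}{C} - \frac{k}{2}$)
$18 Y p{\left(3,U \right)} = 18 \cdot 4 \left(\frac{1}{36} - \frac{3}{2}\right) = 72 \left(\frac{1}{36} - \frac{3}{2}\right) = 72 \left(- \frac{53}{36}\right) = -106$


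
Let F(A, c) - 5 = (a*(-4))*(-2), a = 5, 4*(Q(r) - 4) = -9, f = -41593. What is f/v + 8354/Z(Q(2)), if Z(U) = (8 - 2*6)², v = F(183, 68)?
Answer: -144779/360 ≈ -402.16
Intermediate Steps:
Q(r) = 7/4 (Q(r) = 4 + (¼)*(-9) = 4 - 9/4 = 7/4)
F(A, c) = 45 (F(A, c) = 5 + (5*(-4))*(-2) = 5 - 20*(-2) = 5 + 40 = 45)
v = 45
Z(U) = 16 (Z(U) = (8 - 12)² = (-4)² = 16)
f/v + 8354/Z(Q(2)) = -41593/45 + 8354/16 = -41593*1/45 + 8354*(1/16) = -41593/45 + 4177/8 = -144779/360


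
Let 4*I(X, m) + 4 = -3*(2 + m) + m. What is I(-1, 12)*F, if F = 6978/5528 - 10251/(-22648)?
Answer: -456248703/31299536 ≈ -14.577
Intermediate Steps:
F = 26838159/15649768 (F = 6978*(1/5528) - 10251*(-1/22648) = 3489/2764 + 10251/22648 = 26838159/15649768 ≈ 1.7149)
I(X, m) = -5/2 - m/2 (I(X, m) = -1 + (-3*(2 + m) + m)/4 = -1 + ((-6 - 3*m) + m)/4 = -1 + (-6 - 2*m)/4 = -1 + (-3/2 - m/2) = -5/2 - m/2)
I(-1, 12)*F = (-5/2 - ½*12)*(26838159/15649768) = (-5/2 - 6)*(26838159/15649768) = -17/2*26838159/15649768 = -456248703/31299536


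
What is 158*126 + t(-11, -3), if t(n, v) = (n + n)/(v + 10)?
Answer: 139334/7 ≈ 19905.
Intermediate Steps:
t(n, v) = 2*n/(10 + v) (t(n, v) = (2*n)/(10 + v) = 2*n/(10 + v))
158*126 + t(-11, -3) = 158*126 + 2*(-11)/(10 - 3) = 19908 + 2*(-11)/7 = 19908 + 2*(-11)*(⅐) = 19908 - 22/7 = 139334/7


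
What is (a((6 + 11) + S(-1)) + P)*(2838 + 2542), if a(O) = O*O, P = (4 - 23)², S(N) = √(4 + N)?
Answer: 3513140 + 182920*√3 ≈ 3.8300e+6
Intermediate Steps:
P = 361 (P = (-19)² = 361)
a(O) = O²
(a((6 + 11) + S(-1)) + P)*(2838 + 2542) = (((6 + 11) + √(4 - 1))² + 361)*(2838 + 2542) = ((17 + √3)² + 361)*5380 = (361 + (17 + √3)²)*5380 = 1942180 + 5380*(17 + √3)²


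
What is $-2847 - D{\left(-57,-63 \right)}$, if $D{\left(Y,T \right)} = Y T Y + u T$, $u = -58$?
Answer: $198186$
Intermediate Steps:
$D{\left(Y,T \right)} = - 58 T + T Y^{2}$ ($D{\left(Y,T \right)} = Y T Y - 58 T = T Y Y - 58 T = T Y^{2} - 58 T = - 58 T + T Y^{2}$)
$-2847 - D{\left(-57,-63 \right)} = -2847 - - 63 \left(-58 + \left(-57\right)^{2}\right) = -2847 - - 63 \left(-58 + 3249\right) = -2847 - \left(-63\right) 3191 = -2847 - -201033 = -2847 + 201033 = 198186$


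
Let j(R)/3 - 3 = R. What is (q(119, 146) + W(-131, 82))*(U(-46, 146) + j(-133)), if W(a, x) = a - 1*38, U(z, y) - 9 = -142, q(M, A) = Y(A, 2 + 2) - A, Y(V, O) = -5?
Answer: 167360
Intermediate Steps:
j(R) = 9 + 3*R
q(M, A) = -5 - A
U(z, y) = -133 (U(z, y) = 9 - 142 = -133)
W(a, x) = -38 + a (W(a, x) = a - 38 = -38 + a)
(q(119, 146) + W(-131, 82))*(U(-46, 146) + j(-133)) = ((-5 - 1*146) + (-38 - 131))*(-133 + (9 + 3*(-133))) = ((-5 - 146) - 169)*(-133 + (9 - 399)) = (-151 - 169)*(-133 - 390) = -320*(-523) = 167360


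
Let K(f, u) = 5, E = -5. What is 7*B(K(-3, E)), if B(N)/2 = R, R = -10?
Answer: -140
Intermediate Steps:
B(N) = -20 (B(N) = 2*(-10) = -20)
7*B(K(-3, E)) = 7*(-20) = -140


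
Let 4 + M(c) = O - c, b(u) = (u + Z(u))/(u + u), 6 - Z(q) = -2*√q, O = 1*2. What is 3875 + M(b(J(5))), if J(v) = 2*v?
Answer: 19361/5 - √10/10 ≈ 3871.9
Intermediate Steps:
O = 2
Z(q) = 6 + 2*√q (Z(q) = 6 - (-2)*√q = 6 + 2*√q)
b(u) = (6 + u + 2*√u)/(2*u) (b(u) = (u + (6 + 2*√u))/(u + u) = (6 + u + 2*√u)/((2*u)) = (6 + u + 2*√u)*(1/(2*u)) = (6 + u + 2*√u)/(2*u))
M(c) = -2 - c (M(c) = -4 + (2 - c) = -2 - c)
3875 + M(b(J(5))) = 3875 + (-2 - (3 + √(2*5) + (2*5)/2)/(2*5)) = 3875 + (-2 - (3 + √10 + (½)*10)/10) = 3875 + (-2 - (3 + √10 + 5)/10) = 3875 + (-2 - (8 + √10)/10) = 3875 + (-2 - (⅘ + √10/10)) = 3875 + (-2 + (-⅘ - √10/10)) = 3875 + (-14/5 - √10/10) = 19361/5 - √10/10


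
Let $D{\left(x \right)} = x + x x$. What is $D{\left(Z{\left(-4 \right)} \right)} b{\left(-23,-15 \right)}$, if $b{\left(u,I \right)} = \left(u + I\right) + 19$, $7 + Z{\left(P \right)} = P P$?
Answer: $-1710$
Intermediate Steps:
$Z{\left(P \right)} = -7 + P^{2}$ ($Z{\left(P \right)} = -7 + P P = -7 + P^{2}$)
$b{\left(u,I \right)} = 19 + I + u$ ($b{\left(u,I \right)} = \left(I + u\right) + 19 = 19 + I + u$)
$D{\left(x \right)} = x + x^{2}$
$D{\left(Z{\left(-4 \right)} \right)} b{\left(-23,-15 \right)} = \left(-7 + \left(-4\right)^{2}\right) \left(1 - \left(7 - \left(-4\right)^{2}\right)\right) \left(19 - 15 - 23\right) = \left(-7 + 16\right) \left(1 + \left(-7 + 16\right)\right) \left(-19\right) = 9 \left(1 + 9\right) \left(-19\right) = 9 \cdot 10 \left(-19\right) = 90 \left(-19\right) = -1710$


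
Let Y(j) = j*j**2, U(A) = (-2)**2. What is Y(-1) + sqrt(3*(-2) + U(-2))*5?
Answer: -1 + 5*I*sqrt(2) ≈ -1.0 + 7.0711*I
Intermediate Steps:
U(A) = 4
Y(j) = j**3
Y(-1) + sqrt(3*(-2) + U(-2))*5 = (-1)**3 + sqrt(3*(-2) + 4)*5 = -1 + sqrt(-6 + 4)*5 = -1 + sqrt(-2)*5 = -1 + (I*sqrt(2))*5 = -1 + 5*I*sqrt(2)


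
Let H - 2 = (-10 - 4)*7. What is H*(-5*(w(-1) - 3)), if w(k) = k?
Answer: -1920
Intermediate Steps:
H = -96 (H = 2 + (-10 - 4)*7 = 2 - 14*7 = 2 - 98 = -96)
H*(-5*(w(-1) - 3)) = -(-480)*(-1 - 3) = -(-480)*(-4) = -96*20 = -1920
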